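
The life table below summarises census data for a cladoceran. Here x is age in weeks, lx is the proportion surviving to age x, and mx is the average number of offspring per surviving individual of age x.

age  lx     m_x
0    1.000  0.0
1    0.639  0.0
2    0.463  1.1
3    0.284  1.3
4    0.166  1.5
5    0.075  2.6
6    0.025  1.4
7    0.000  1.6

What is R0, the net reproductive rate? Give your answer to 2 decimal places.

lx·mx by age: 0, 0, 0.5093, 0.3692, 0.249, 0.195, 0.035, 0
R0 = Σ lx·mx = 1.3575 → 1.36

1.36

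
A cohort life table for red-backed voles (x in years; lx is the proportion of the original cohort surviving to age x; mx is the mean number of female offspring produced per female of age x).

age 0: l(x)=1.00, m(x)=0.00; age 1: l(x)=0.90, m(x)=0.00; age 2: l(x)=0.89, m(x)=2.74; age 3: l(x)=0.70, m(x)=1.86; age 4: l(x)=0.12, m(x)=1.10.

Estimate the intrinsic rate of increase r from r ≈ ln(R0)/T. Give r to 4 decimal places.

0.5631

R0 = Σ lx·mx = 0 + 0 + 2.4386 + 1.302 + 0.132 = 3.8726
Σ x·lx·mx = 9.3112; T = 9.3112/3.8726 = 2.40438…
r ≈ ln(R0)/T = ln(3.8726)/2.40438… = 0.563108… → 0.5631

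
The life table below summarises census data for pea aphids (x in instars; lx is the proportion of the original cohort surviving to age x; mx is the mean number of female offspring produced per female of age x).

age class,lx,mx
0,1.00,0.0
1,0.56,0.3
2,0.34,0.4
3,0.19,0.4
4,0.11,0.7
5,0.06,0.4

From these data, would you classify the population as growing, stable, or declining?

R0 = Σ lx·mx = 0 + 0.168 + 0.136 + 0.076 + 0.077 + 0.024 = 0.481
R0 < 1, so the population is declining.

declining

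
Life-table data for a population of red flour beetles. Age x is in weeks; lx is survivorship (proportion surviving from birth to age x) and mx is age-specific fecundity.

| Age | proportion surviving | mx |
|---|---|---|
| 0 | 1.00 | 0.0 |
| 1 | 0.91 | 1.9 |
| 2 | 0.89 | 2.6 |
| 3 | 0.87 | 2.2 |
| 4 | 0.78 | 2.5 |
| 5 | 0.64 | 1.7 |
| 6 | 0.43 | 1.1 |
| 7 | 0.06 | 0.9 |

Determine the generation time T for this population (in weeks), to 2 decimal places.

3.00

lx·mx: 0, 1.729, 2.314, 1.914, 1.95, 1.088, 0.473, 0.054 → R0 = 9.522
x·lx·mx: 0, 1.729, 4.628, 5.742, 7.8, 5.44, 2.838, 0.378 → Σ = 28.555
T = 28.555 / 9.522 = 2.998845… → 3.00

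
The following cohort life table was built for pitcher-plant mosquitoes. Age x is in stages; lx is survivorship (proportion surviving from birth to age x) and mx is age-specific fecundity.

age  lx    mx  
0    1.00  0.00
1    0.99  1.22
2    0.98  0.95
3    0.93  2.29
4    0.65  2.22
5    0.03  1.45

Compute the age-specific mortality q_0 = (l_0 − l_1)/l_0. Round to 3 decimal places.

q_0 = (l_0 − l_1) / l_0 = (1 − 0.99) / 1
     = 0.01 / 1 = 0.01 → 0.010

0.010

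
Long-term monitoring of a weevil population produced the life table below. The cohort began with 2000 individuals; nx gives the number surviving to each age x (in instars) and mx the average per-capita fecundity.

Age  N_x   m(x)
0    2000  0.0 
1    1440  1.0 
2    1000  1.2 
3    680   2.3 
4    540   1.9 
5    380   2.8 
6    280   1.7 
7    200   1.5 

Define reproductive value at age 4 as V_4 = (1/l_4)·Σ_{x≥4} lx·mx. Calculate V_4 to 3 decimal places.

5.307

lx = nx/n0 = nx/2000: 1, 0.72, 0.5, 0.34, 0.27, 0.19, 0.14, 0.1
lx·mx for x ≥ 4: 0.513, 0.532, 0.238, 0.15 → sum = 1.433
V_4 = 1.433 / l_4 = 1.433 / 0.27 = 5.307407… → 5.307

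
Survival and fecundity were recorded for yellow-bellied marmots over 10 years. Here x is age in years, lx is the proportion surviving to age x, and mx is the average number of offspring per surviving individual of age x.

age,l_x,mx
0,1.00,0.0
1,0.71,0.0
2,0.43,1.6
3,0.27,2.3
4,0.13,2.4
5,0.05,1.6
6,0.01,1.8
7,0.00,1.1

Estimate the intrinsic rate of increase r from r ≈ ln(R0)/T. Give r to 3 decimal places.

R0 = Σ lx·mx = 0 + 0 + 0.688 + 0.621 + 0.312 + 0.08 + 0.018 + 0 = 1.719
Σ x·lx·mx = 4.995; T = 4.995/1.719 = 2.90576…
r ≈ ln(R0)/T = ln(1.719)/2.90576… = 0.18644… → 0.186

0.186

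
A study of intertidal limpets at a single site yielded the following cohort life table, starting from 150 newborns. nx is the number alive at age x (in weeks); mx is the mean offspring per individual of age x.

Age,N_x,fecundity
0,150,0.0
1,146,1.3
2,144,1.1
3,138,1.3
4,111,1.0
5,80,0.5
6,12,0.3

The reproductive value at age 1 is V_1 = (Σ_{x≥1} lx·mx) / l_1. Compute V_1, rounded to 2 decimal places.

lx = nx/n0 = nx/150: 1, 0.97333…, 0.96, 0.92, 0.74, 0.53333…, 0.08
lx·mx for x ≥ 1: 1.265333…, 1.056, 1.196, 0.74, 0.266667…, 0.024 → sum = 4.548…
V_1 = 4.548… / l_1 = 4.548… / 0.973333… = 4.672603… → 4.67

4.67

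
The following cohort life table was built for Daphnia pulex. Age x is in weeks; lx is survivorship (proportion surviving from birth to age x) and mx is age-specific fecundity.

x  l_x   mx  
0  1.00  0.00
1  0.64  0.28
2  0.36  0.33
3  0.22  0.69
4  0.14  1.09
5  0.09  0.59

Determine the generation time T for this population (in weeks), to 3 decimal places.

lx·mx: 0, 0.1792, 0.1188, 0.1518, 0.1526, 0.0531 → R0 = 0.6555
x·lx·mx: 0, 0.1792, 0.2376, 0.4554, 0.6104, 0.2655 → Σ = 1.7481
T = 1.7481 / 0.6555 = 2.666819… → 2.667

2.667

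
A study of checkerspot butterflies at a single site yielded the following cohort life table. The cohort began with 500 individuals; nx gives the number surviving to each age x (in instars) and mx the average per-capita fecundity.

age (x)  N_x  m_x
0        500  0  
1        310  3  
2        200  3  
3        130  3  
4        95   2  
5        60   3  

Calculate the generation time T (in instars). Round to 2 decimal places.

2.17

lx = nx/n0 = nx/500: 1, 0.62, 0.4, 0.26, 0.19, 0.12
lx·mx: 0, 1.86, 1.2, 0.78, 0.38, 0.36 → R0 = 4.58
x·lx·mx: 0, 1.86, 2.4, 2.34, 1.52, 1.8 → Σ = 9.92
T = 9.92 / 4.58 = 2.165939… → 2.17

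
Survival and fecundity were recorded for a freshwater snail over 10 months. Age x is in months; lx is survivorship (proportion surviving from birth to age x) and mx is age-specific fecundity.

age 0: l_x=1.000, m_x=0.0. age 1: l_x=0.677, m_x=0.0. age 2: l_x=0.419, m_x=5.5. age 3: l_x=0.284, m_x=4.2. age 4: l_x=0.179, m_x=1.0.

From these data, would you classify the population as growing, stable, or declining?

R0 = Σ lx·mx = 0 + 0 + 2.3045 + 1.1928 + 0.179 = 3.6763
R0 > 1, so the population is growing.

growing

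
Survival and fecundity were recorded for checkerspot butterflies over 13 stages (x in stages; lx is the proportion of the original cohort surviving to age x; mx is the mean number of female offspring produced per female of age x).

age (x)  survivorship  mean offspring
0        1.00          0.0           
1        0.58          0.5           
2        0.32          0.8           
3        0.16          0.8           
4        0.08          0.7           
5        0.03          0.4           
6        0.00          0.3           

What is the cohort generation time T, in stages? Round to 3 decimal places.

lx·mx: 0, 0.29, 0.256, 0.128, 0.056, 0.012, 0 → R0 = 0.742
x·lx·mx: 0, 0.29, 0.512, 0.384, 0.224, 0.06, 0 → Σ = 1.47
T = 1.47 / 0.742 = 1.981132… → 1.981

1.981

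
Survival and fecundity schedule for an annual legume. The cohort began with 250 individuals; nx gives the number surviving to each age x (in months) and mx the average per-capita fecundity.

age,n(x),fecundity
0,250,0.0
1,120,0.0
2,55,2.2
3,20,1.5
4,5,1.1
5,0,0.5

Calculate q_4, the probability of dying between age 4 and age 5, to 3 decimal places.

lx = nx/n0 = nx/250: 1, 0.48, 0.22, 0.08, 0.02, 0
q_4 = (l_4 − l_5) / l_4 = (0.02 − 0) / 0.02
     = 0.02 / 0.02 = 1 → 1.000

1.000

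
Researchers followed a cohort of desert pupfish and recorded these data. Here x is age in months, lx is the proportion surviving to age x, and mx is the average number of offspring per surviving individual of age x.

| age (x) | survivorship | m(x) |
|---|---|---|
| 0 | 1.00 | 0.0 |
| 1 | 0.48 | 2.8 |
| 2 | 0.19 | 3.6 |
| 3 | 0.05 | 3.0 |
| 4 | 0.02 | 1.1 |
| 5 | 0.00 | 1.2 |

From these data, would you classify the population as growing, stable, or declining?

growing

R0 = Σ lx·mx = 0 + 1.344 + 0.684 + 0.15 + 0.022 + 0 = 2.2
R0 > 1, so the population is growing.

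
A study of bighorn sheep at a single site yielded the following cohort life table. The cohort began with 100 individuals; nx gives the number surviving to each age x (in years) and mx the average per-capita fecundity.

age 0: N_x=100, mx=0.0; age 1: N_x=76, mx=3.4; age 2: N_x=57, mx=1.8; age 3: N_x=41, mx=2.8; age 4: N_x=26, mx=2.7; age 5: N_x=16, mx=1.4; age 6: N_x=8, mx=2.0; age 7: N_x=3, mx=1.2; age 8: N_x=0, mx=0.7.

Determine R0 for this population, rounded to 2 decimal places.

lx = nx/n0 = nx/100: 1, 0.76, 0.57, 0.41, 0.26, 0.16, 0.08, 0.03, 0
lx·mx by age: 0, 2.584, 1.026, 1.148, 0.702, 0.224, 0.16, 0.036, 0
R0 = Σ lx·mx = 5.88 → 5.88

5.88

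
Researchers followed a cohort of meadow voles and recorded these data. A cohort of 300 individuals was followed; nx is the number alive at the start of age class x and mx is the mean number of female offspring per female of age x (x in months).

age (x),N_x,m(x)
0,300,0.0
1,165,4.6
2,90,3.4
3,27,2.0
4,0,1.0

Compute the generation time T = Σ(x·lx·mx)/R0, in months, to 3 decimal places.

1.370

lx = nx/n0 = nx/300: 1, 0.55, 0.3, 0.09, 0
lx·mx: 0, 2.53, 1.02, 0.18, 0 → R0 = 3.73
x·lx·mx: 0, 2.53, 2.04, 0.54, 0 → Σ = 5.11
T = 5.11 / 3.73 = 1.369973… → 1.370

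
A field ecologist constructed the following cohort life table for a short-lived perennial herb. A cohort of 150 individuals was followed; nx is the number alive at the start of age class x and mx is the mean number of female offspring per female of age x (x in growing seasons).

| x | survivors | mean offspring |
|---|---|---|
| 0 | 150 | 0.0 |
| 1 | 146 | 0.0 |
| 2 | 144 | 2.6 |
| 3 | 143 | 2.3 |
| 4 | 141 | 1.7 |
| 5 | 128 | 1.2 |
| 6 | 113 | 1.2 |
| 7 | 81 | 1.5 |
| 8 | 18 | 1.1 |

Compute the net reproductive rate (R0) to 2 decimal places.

lx = nx/n0 = nx/150: 1, 0.97333…, 0.96, 0.95333…, 0.94, 0.85333…, 0.75333…, 0.54, 0.12
lx·mx by age: 0, 0, 2.496, 2.192667…, 1.598, 1.024…, 0.904…, 0.81, 0.132
R0 = Σ lx·mx = 9.156667… → 9.16

9.16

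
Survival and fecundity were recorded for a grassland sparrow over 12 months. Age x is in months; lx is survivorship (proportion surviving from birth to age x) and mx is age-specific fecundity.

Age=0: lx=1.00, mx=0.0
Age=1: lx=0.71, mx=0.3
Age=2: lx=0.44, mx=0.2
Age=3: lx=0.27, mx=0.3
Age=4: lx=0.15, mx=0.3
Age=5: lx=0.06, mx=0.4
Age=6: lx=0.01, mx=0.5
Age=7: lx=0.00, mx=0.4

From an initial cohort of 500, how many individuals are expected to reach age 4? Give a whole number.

Expected survivors = N0 · l_4 = 500 × 0.15 = 75 → 75

75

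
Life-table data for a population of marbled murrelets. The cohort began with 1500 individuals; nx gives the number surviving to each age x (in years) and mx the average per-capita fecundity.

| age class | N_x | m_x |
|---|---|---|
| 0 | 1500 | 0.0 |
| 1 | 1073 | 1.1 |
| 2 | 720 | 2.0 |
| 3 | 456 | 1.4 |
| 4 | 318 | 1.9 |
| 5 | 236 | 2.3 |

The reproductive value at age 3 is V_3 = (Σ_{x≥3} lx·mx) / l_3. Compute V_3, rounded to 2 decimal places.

3.92

lx = nx/n0 = nx/1500: 1, 0.71533…, 0.48, 0.304, 0.212, 0.15733…
lx·mx for x ≥ 3: 0.4256, 0.4028, 0.361867… → sum = 1.190267…
V_3 = 1.190267… / l_3 = 1.190267… / 0.304 = 3.915351… → 3.92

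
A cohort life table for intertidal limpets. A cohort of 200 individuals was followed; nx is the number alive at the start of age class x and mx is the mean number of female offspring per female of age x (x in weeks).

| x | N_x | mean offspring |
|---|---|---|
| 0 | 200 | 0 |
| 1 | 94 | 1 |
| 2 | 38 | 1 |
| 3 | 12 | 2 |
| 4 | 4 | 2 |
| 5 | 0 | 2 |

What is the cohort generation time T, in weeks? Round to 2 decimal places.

lx = nx/n0 = nx/200: 1, 0.47, 0.19, 0.06, 0.02, 0
lx·mx: 0, 0.47, 0.19, 0.12, 0.04, 0 → R0 = 0.82
x·lx·mx: 0, 0.47, 0.38, 0.36, 0.16, 0 → Σ = 1.37
T = 1.37 / 0.82 = 1.670732… → 1.67

1.67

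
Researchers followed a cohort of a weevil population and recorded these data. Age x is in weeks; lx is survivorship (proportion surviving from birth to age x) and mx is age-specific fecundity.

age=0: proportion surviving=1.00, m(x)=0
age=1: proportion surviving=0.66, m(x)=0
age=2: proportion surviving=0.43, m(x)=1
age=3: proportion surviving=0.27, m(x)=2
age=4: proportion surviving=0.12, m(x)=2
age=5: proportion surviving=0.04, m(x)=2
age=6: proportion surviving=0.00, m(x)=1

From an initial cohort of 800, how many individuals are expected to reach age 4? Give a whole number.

96

Expected survivors = N0 · l_4 = 800 × 0.12 = 96 → 96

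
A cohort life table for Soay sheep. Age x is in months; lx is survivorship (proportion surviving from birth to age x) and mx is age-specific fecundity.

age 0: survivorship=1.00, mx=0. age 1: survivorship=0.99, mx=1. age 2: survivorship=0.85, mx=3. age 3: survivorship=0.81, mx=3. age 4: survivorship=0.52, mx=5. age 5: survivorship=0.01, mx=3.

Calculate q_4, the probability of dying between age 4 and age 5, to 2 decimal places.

0.98

q_4 = (l_4 − l_5) / l_4 = (0.52 − 0.01) / 0.52
     = 0.51 / 0.52 = 0.980769… → 0.98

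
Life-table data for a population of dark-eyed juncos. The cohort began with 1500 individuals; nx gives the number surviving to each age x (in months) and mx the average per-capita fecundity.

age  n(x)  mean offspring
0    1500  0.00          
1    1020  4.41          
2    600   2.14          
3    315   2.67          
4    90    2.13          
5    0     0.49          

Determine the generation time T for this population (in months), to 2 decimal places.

1.52

lx = nx/n0 = nx/1500: 1, 0.68, 0.4, 0.21, 0.06, 0
lx·mx: 0, 2.9988, 0.856, 0.5607, 0.1278, 0 → R0 = 4.5433
x·lx·mx: 0, 2.9988, 1.712, 1.6821, 0.5112, 0 → Σ = 6.9041
T = 6.9041 / 4.5433 = 1.519622… → 1.52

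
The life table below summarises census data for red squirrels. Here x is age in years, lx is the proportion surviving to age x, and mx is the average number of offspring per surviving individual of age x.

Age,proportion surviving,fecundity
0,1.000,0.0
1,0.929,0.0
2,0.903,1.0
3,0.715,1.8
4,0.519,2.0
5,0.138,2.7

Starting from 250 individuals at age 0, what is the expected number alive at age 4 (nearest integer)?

130

Expected survivors = N0 · l_4 = 250 × 0.519 = 129.75 → 130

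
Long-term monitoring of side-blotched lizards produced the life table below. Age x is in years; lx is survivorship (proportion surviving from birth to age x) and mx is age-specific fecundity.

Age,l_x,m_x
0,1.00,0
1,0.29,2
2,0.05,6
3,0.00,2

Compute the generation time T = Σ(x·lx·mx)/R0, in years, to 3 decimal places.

1.341

lx·mx: 0, 0.58, 0.3, 0 → R0 = 0.88
x·lx·mx: 0, 0.58, 0.6, 0 → Σ = 1.18
T = 1.18 / 0.88 = 1.340909… → 1.341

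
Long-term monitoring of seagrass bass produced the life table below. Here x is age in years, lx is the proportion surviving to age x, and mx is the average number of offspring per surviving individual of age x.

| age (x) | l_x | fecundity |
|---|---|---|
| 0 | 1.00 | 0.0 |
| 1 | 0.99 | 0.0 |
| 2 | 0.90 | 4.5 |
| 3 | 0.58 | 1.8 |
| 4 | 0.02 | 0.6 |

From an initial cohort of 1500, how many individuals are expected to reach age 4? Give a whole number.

Expected survivors = N0 · l_4 = 1500 × 0.02 = 30 → 30

30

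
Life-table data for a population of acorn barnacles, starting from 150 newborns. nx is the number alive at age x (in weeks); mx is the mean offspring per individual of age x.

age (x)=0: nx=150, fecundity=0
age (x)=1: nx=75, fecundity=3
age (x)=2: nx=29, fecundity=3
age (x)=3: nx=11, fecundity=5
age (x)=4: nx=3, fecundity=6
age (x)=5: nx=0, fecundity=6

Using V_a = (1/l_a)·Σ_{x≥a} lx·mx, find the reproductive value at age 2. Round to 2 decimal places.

lx = nx/n0 = nx/150: 1, 0.5, 0.19333…, 0.07333…, 0.02, 0
lx·mx for x ≥ 2: 0.58…, 0.366667…, 0.12, 0 → sum = 1.066667…
V_2 = 1.066667… / l_2 = 1.066667… / 0.193333… = 5.517241… → 5.52

5.52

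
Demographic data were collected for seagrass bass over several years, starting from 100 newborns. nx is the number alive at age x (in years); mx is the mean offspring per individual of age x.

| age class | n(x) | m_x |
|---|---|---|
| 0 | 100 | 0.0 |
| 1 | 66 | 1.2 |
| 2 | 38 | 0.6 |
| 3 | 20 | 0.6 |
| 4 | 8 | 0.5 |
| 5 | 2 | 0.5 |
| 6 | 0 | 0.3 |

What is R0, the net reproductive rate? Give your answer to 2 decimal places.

1.19

lx = nx/n0 = nx/100: 1, 0.66, 0.38, 0.2, 0.08, 0.02, 0
lx·mx by age: 0, 0.792, 0.228, 0.12, 0.04, 0.01, 0
R0 = Σ lx·mx = 1.19 → 1.19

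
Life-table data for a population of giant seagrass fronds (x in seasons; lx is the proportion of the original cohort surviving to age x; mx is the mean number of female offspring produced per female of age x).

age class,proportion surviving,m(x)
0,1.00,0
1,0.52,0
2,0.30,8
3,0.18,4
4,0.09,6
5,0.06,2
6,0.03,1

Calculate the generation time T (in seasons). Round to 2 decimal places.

2.60

lx·mx: 0, 0, 2.4, 0.72, 0.54, 0.12, 0.03 → R0 = 3.81
x·lx·mx: 0, 0, 4.8, 2.16, 2.16, 0.6, 0.18 → Σ = 9.9
T = 9.9 / 3.81 = 2.598425… → 2.60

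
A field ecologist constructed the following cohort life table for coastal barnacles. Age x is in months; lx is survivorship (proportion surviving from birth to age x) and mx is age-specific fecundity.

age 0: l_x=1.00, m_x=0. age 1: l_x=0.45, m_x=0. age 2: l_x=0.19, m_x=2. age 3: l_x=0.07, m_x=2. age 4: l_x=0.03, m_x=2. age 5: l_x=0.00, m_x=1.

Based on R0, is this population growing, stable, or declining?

R0 = Σ lx·mx = 0 + 0 + 0.38 + 0.14 + 0.06 + 0 = 0.58
R0 < 1, so the population is declining.

declining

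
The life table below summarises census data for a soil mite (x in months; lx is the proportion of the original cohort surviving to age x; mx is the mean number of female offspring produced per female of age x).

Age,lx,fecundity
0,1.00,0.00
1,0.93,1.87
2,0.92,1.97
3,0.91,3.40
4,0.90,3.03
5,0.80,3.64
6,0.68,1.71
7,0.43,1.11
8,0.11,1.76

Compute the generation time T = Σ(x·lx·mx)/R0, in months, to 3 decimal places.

lx·mx: 0, 1.7391, 1.8124, 3.094, 2.727, 2.912, 1.1628, 0.4773, 0.1936 → R0 = 14.1182
x·lx·mx: 0, 1.7391, 3.6248, 9.282, 10.908, 14.56, 6.9768, 3.3411, 1.5488 → Σ = 51.9806
T = 51.9806 / 14.1182 = 3.681815… → 3.682

3.682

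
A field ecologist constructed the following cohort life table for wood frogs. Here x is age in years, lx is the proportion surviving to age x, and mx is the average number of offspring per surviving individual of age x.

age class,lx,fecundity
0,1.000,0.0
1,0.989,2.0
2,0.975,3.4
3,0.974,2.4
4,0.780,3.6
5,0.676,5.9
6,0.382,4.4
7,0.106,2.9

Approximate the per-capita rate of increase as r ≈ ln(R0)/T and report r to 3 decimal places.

R0 = Σ lx·mx = 0 + 1.978 + 3.315 + 2.3376 + 2.808 + 3.9884 + 1.6808 + 0.3074 = 16.4152
Σ x·lx·mx = 59.0314; T = 59.0314/16.4152 = 3.59614…
r ≈ ln(R0)/T = ln(16.4152)/3.59614… = 0.77811… → 0.778

0.778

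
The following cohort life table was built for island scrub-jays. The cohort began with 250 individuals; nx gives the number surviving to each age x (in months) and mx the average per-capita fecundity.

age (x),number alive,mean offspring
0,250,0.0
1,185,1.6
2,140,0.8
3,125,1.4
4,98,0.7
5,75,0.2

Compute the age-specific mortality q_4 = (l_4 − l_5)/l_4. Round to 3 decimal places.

0.235

lx = nx/n0 = nx/250: 1, 0.74, 0.56, 0.5, 0.392, 0.3
q_4 = (l_4 − l_5) / l_4 = (0.392 − 0.3) / 0.392
     = 0.092 / 0.392 = 0.234694… → 0.235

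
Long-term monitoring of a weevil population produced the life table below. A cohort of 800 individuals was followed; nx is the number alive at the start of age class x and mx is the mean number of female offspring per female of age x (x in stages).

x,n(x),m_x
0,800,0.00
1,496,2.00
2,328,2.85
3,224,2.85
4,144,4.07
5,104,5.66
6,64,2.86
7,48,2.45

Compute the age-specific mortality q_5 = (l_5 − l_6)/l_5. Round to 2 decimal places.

lx = nx/n0 = nx/800: 1, 0.62, 0.41, 0.28, 0.18, 0.13, 0.08, 0.06
q_5 = (l_5 − l_6) / l_5 = (0.13 − 0.08) / 0.13
     = 0.05 / 0.13 = 0.384615… → 0.38

0.38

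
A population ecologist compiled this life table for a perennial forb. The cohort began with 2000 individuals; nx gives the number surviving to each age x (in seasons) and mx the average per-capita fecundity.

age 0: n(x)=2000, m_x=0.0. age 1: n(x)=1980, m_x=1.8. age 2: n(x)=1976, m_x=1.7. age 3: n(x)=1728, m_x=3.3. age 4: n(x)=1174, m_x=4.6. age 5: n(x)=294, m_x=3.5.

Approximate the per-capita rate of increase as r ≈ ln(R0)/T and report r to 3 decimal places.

lx = nx/n0 = nx/2000: 1, 0.99, 0.988, 0.864, 0.587, 0.147
R0 = Σ lx·mx = 0 + 1.782 + 1.6796 + 2.8512 + 2.7002 + 0.5145 = 9.5275
Σ x·lx·mx = 27.0681; T = 27.0681/9.5275 = 2.84105…
r ≈ ln(R0)/T = ln(9.5275)/2.84105… = 0.79343… → 0.793

0.793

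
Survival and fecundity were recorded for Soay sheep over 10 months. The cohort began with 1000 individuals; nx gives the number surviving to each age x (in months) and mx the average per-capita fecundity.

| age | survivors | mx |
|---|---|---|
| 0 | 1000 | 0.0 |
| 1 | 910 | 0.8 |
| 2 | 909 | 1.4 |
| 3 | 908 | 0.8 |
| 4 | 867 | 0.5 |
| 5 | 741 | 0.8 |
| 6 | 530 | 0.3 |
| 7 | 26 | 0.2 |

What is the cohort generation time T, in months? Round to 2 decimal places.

2.84

lx = nx/n0 = nx/1000: 1, 0.91, 0.909, 0.908, 0.867, 0.741, 0.53, 0.026
lx·mx: 0, 0.728, 1.2726, 0.7264, 0.4335, 0.5928, 0.159, 0.0052 → R0 = 3.9175
x·lx·mx: 0, 0.728, 2.5452, 2.1792, 1.734, 2.964, 0.954, 0.0364 → Σ = 11.1408
T = 11.1408 / 3.9175 = 2.843854… → 2.84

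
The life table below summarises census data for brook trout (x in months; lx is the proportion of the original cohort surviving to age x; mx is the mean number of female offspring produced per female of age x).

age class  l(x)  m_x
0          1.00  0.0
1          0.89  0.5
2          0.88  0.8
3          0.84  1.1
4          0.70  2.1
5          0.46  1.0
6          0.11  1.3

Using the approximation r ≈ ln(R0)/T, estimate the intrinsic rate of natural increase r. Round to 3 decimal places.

R0 = Σ lx·mx = 0 + 0.445 + 0.704 + 0.924 + 1.47 + 0.46 + 0.143 = 4.146
Σ x·lx·mx = 13.663; T = 13.663/4.146 = 3.29547…
r ≈ ln(R0)/T = ln(4.146)/3.29547… = 0.43155… → 0.432

0.432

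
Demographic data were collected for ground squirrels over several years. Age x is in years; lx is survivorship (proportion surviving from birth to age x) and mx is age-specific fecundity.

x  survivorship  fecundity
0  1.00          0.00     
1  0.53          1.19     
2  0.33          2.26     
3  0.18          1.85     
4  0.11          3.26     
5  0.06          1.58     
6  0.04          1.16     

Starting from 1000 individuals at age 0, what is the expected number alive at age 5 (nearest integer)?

Expected survivors = N0 · l_5 = 1000 × 0.06 = 60 → 60

60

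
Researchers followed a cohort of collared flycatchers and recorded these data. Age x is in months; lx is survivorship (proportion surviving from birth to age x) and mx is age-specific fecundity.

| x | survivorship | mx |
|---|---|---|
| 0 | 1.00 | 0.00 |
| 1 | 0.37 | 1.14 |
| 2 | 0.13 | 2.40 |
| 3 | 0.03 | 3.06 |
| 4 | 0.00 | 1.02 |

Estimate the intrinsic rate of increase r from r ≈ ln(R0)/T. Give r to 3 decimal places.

-0.120

R0 = Σ lx·mx = 0 + 0.4218 + 0.312 + 0.0918 + 0 = 0.8256
Σ x·lx·mx = 1.3212; T = 1.3212/0.8256 = 1.60029…
r ≈ ln(R0)/T = ln(0.8256)/1.60029… = -0.11976… → -0.120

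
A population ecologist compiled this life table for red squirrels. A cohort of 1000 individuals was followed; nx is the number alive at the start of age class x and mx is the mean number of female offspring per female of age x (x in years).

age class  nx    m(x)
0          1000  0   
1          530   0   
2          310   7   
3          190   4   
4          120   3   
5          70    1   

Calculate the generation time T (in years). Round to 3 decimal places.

2.503

lx = nx/n0 = nx/1000: 1, 0.53, 0.31, 0.19, 0.12, 0.07
lx·mx: 0, 0, 2.17, 0.76, 0.36, 0.07 → R0 = 3.36
x·lx·mx: 0, 0, 4.34, 2.28, 1.44, 0.35 → Σ = 8.41
T = 8.41 / 3.36 = 2.502976… → 2.503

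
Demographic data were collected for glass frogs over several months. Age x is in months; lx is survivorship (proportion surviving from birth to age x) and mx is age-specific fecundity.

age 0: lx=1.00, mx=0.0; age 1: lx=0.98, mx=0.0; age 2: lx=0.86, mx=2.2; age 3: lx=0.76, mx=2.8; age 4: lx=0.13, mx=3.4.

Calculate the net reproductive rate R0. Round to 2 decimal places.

lx·mx by age: 0, 0, 1.892, 2.128, 0.442
R0 = Σ lx·mx = 4.462 → 4.46

4.46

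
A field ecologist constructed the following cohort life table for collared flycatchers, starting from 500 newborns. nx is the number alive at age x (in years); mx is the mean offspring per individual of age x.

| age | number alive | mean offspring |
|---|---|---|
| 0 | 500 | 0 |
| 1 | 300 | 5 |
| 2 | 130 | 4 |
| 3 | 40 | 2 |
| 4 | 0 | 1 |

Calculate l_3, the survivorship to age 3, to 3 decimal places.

0.080

l_3 = n_3/n_0 = 40/500 = 0.08 → 0.080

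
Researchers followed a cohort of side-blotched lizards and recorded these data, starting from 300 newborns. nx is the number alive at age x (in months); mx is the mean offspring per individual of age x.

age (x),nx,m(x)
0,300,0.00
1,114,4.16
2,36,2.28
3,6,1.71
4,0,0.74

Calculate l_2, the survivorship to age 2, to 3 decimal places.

0.120

l_2 = n_2/n_0 = 36/300 = 0.12 → 0.120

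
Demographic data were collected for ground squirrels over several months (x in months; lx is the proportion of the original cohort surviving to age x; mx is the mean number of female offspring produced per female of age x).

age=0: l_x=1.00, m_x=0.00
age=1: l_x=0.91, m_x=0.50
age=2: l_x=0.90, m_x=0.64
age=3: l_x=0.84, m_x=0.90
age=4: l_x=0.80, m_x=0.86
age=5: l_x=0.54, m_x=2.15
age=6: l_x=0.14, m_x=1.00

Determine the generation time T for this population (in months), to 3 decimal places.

3.515

lx·mx: 0, 0.455, 0.576, 0.756, 0.688, 1.161, 0.14 → R0 = 3.776
x·lx·mx: 0, 0.455, 1.152, 2.268, 2.752, 5.805, 0.84 → Σ = 13.272
T = 13.272 / 3.776 = 3.514831… → 3.515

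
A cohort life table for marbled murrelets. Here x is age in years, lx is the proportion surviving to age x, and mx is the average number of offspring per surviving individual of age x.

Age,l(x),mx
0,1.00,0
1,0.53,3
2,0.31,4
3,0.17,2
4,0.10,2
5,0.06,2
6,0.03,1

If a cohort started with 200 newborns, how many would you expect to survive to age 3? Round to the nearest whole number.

Expected survivors = N0 · l_3 = 200 × 0.17 = 34 → 34

34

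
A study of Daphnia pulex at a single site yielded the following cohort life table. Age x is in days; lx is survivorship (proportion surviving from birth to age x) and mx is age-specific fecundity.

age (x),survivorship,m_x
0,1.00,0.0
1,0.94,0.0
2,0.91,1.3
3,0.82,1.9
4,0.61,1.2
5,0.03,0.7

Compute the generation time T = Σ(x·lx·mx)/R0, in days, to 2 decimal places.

2.88

lx·mx: 0, 0, 1.183, 1.558, 0.732, 0.021 → R0 = 3.494
x·lx·mx: 0, 0, 2.366, 4.674, 2.928, 0.105 → Σ = 10.073
T = 10.073 / 3.494 = 2.882942… → 2.88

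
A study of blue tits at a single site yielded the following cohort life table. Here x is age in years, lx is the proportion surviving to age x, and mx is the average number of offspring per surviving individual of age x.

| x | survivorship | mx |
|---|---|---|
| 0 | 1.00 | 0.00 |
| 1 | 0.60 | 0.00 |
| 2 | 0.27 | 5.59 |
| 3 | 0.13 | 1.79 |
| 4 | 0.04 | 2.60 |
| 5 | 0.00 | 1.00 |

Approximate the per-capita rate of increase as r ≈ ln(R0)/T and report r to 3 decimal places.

0.274

R0 = Σ lx·mx = 0 + 0 + 1.5093 + 0.2327 + 0.104 + 0 = 1.846
Σ x·lx·mx = 4.1327; T = 4.1327/1.846 = 2.23873…
r ≈ ln(R0)/T = ln(1.846)/2.23873… = 0.27383… → 0.274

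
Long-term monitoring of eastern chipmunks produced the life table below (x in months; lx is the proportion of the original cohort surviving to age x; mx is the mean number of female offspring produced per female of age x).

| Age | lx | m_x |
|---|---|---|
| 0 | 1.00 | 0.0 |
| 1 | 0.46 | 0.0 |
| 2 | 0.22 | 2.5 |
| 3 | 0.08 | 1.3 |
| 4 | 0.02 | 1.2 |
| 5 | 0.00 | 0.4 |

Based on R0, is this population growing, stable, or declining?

declining

R0 = Σ lx·mx = 0 + 0 + 0.55 + 0.104 + 0.024 + 0 = 0.678
R0 < 1, so the population is declining.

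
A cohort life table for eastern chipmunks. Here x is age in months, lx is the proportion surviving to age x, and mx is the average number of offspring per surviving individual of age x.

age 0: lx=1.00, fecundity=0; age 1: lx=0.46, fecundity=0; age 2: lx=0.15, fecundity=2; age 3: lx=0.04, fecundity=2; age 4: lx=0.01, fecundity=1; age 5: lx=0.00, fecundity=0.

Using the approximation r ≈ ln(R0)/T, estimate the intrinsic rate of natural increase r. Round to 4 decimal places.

-0.4173

R0 = Σ lx·mx = 0 + 0 + 0.3 + 0.08 + 0.01 + 0 = 0.39
Σ x·lx·mx = 0.88; T = 0.88/0.39 = 2.25641…
r ≈ ln(R0)/T = ln(0.39)/2.25641… = -0.417304… → -0.4173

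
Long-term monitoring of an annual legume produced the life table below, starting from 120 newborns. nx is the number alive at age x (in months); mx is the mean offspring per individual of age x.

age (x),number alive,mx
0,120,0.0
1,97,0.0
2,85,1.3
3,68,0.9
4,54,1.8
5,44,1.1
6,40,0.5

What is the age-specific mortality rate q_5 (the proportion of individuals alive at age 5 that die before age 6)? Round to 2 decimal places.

0.09

lx = nx/n0 = nx/120: 1, 0.80833…, 0.70833…, 0.56667…, 0.45, 0.36667…, 0.33333…
q_5 = (l_5 − l_6) / l_5 = (0.366667… − 0.333333…) / 0.366667…
     = 0.033333… / 0.366667… = 0.090909… → 0.09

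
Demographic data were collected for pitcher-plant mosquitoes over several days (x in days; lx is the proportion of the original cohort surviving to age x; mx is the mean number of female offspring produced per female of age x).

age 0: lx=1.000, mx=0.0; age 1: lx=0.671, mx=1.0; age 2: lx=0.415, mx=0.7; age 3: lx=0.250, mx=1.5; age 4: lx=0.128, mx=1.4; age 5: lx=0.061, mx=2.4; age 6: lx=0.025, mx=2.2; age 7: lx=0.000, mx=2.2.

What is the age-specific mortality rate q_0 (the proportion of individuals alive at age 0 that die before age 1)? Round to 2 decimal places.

q_0 = (l_0 − l_1) / l_0 = (1 − 0.671) / 1
     = 0.329 / 1 = 0.329 → 0.33

0.33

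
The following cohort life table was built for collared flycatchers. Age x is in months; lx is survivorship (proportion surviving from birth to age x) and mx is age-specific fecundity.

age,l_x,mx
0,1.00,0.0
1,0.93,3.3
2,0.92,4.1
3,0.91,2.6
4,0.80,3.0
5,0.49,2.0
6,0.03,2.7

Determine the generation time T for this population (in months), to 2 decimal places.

lx·mx: 0, 3.069, 3.772, 2.366, 2.4, 0.98, 0.081 → R0 = 12.668
x·lx·mx: 0, 3.069, 7.544, 7.098, 9.6, 4.9, 0.486 → Σ = 32.697
T = 32.697 / 12.668 = 2.58107… → 2.58

2.58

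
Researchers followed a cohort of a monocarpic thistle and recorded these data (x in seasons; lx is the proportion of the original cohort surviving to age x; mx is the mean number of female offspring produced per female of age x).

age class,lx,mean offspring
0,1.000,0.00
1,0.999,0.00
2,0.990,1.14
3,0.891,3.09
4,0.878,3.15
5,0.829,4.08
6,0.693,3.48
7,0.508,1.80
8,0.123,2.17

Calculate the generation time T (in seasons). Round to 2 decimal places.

4.51

lx·mx: 0, 0, 1.1286, 2.75319, 2.7657, 3.38232, 2.41164, 0.9144, 0.26691 → R0 = 13.62276
x·lx·mx: 0, 0, 2.2572, 8.25957, 11.0628, 16.9116, 14.46984, 6.4008, 2.13528 → Σ = 61.49709
T = 61.49709 / 13.62276 = 4.51429… → 4.51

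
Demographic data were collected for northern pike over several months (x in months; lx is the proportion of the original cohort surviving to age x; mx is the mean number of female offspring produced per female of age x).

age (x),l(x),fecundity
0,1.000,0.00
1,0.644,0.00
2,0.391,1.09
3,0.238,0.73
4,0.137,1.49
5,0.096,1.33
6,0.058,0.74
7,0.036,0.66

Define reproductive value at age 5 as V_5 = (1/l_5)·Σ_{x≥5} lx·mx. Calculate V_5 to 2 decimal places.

lx·mx for x ≥ 5: 0.12768, 0.04292, 0.02376 → sum = 0.19436
V_5 = 0.19436 / l_5 = 0.19436 / 0.096 = 2.024583… → 2.02

2.02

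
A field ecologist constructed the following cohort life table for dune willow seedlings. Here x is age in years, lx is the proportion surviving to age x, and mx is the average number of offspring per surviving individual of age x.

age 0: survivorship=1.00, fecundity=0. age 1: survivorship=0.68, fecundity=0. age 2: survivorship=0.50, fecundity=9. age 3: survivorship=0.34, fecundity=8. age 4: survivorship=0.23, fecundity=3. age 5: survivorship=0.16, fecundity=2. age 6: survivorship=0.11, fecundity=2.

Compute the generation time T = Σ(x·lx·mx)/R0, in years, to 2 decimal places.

lx·mx: 0, 0, 4.5, 2.72, 0.69, 0.32, 0.22 → R0 = 8.45
x·lx·mx: 0, 0, 9, 8.16, 2.76, 1.6, 1.32 → Σ = 22.84
T = 22.84 / 8.45 = 2.702959… → 2.70

2.70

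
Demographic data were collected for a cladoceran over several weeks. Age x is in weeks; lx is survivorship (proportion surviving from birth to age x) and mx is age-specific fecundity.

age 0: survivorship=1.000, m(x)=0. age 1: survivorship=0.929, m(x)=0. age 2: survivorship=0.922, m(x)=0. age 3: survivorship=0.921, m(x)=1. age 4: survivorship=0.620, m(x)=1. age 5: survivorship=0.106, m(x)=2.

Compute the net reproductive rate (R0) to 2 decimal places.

1.75

lx·mx by age: 0, 0, 0, 0.921, 0.62, 0.212
R0 = Σ lx·mx = 1.753 → 1.75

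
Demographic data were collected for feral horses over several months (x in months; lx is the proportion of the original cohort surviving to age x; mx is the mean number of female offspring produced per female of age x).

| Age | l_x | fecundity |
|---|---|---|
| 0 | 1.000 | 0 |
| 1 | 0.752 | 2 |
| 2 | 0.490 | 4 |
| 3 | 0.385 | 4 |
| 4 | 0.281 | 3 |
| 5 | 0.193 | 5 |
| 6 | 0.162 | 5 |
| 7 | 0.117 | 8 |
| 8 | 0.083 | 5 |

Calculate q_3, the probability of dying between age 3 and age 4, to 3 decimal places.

0.270

q_3 = (l_3 − l_4) / l_3 = (0.385 − 0.281) / 0.385
     = 0.104 / 0.385 = 0.27013… → 0.270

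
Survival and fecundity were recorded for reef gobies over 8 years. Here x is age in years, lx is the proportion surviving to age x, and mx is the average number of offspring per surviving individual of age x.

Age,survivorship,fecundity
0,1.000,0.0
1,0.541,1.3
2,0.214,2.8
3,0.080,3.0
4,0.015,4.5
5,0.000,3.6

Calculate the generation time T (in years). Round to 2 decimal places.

1.80

lx·mx: 0, 0.7033, 0.5992, 0.24, 0.0675, 0 → R0 = 1.61
x·lx·mx: 0, 0.7033, 1.1984, 0.72, 0.27, 0 → Σ = 2.8917
T = 2.8917 / 1.61 = 1.796087… → 1.80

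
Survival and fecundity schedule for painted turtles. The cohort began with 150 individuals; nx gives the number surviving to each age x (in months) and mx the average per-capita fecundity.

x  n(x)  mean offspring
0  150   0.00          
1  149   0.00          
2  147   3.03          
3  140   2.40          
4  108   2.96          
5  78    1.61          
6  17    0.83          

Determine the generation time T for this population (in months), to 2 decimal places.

lx = nx/n0 = nx/150: 1, 0.99333…, 0.98, 0.93333…, 0.72, 0.52, 0.11333…
lx·mx: 0, 0, 2.9694, 2.24…, 2.1312, 0.8372, 0.094067… → R0 = 8.271867…
x·lx·mx: 0, 0, 5.9388, 6.72…, 8.5248, 4.186, 0.5644… → Σ = 25.934…
T = 25.934… / 8.271867… = 3.135205… → 3.14

3.14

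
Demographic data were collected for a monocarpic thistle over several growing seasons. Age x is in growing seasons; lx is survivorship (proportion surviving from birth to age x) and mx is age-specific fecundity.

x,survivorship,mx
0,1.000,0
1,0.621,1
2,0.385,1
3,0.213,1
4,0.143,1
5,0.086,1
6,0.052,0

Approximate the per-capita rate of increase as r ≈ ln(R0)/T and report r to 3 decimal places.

0.177

R0 = Σ lx·mx = 0 + 0.621 + 0.385 + 0.213 + 0.143 + 0.086 + 0 = 1.448
Σ x·lx·mx = 3.032; T = 3.032/1.448 = 2.09392…
r ≈ ln(R0)/T = ln(1.448)/2.09392… = 0.17679… → 0.177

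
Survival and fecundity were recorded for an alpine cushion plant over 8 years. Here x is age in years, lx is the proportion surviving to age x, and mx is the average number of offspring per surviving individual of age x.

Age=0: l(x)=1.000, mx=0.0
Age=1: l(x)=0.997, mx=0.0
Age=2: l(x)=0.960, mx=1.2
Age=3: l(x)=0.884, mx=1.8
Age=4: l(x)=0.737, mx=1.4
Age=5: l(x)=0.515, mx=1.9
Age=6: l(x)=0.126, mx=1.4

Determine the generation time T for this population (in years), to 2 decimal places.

lx·mx: 0, 0, 1.152, 1.5912, 1.0318, 0.9785, 0.1764 → R0 = 4.9299
x·lx·mx: 0, 0, 2.304, 4.7736, 4.1272, 4.8925, 1.0584 → Σ = 17.1557
T = 17.1557 / 4.9299 = 3.479929… → 3.48

3.48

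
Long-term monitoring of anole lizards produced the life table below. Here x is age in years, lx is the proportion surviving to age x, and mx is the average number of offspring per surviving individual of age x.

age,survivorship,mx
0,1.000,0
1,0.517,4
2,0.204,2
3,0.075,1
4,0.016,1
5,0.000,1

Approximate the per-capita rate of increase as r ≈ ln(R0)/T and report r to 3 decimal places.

0.763

R0 = Σ lx·mx = 0 + 2.068 + 0.408 + 0.075 + 0.016 + 0 = 2.567
Σ x·lx·mx = 3.173; T = 3.173/2.567 = 1.23607…
r ≈ ln(R0)/T = ln(2.567)/1.23607… = 0.76269… → 0.763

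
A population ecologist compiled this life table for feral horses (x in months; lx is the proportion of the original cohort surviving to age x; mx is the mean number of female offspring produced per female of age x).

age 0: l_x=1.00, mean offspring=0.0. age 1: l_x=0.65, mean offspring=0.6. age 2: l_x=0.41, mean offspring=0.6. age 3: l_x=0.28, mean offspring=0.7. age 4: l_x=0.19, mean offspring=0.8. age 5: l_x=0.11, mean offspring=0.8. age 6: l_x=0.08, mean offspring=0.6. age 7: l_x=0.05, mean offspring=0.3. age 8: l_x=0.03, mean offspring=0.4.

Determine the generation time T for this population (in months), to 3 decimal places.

2.622

lx·mx: 0, 0.39, 0.246, 0.196, 0.152, 0.088, 0.048, 0.015, 0.012 → R0 = 1.147
x·lx·mx: 0, 0.39, 0.492, 0.588, 0.608, 0.44, 0.288, 0.105, 0.096 → Σ = 3.007
T = 3.007 / 1.147 = 2.621622… → 2.622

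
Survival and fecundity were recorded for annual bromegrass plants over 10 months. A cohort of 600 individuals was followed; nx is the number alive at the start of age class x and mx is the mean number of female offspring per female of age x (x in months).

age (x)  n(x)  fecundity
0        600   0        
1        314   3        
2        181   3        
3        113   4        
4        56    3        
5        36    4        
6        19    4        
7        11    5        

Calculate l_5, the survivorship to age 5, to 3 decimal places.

0.060

l_5 = n_5/n_0 = 36/600 = 0.06 → 0.060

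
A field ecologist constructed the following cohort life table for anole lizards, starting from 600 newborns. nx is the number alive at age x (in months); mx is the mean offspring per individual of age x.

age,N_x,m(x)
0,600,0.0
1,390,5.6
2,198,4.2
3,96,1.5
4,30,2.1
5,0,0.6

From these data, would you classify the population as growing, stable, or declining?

lx = nx/n0 = nx/600: 1, 0.65, 0.33, 0.16, 0.05, 0
R0 = Σ lx·mx = 0 + 3.64 + 1.386 + 0.24 + 0.105 + 0 = 5.371
R0 > 1, so the population is growing.

growing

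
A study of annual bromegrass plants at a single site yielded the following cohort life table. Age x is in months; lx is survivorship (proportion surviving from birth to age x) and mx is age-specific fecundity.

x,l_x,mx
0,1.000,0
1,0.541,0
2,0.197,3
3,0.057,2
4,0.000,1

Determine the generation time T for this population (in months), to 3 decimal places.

lx·mx: 0, 0, 0.591, 0.114, 0 → R0 = 0.705
x·lx·mx: 0, 0, 1.182, 0.342, 0 → Σ = 1.524
T = 1.524 / 0.705 = 2.161702… → 2.162

2.162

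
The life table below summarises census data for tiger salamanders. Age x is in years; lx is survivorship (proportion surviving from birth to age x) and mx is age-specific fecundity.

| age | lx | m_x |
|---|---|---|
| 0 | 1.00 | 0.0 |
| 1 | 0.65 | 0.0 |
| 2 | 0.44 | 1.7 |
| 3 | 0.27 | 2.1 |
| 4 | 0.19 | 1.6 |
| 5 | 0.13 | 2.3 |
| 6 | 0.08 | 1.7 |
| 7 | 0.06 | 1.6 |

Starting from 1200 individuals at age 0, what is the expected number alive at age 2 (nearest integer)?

528

Expected survivors = N0 · l_2 = 1200 × 0.44 = 528 → 528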